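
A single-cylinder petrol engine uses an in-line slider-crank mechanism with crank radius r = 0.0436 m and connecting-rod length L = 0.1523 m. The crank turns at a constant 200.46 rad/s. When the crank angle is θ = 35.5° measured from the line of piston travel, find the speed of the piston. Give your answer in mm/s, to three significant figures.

ω = 200.5 rad/s
For an in-line slider-crank, x = r cosθ + √(L² − r² sin²θ), so v = −rω sinθ·[1 + r cosθ/√(L² − r² sin²θ)].
With r = 0.0436 m, L = 0.1523 m, θ = 35.5°: √(L² − r² sin²θ) = 0.15018 m.
v = −0.0436·200.5·0.58070·[1 + 0.0436·0.81412/0.15018] = -6.2749 m/s.
|v| = 6.2749 m/s = 6274.9 mm/s.

6270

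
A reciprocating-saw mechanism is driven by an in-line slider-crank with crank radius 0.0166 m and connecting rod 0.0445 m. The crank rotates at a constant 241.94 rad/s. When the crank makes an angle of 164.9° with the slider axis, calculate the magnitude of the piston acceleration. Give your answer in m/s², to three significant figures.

620

ω = 241.9 rad/s
x(θ) = r cosθ + √(L² − r² sin²θ); with ω constant, a = ω²·d²x/dθ².
d²x/dθ² = −r cosθ − r²(cos2θ)/√u − r⁴ sin²2θ/(4u^{3/2}),  u = L² − r² sin²θ = 0.00196155 m².
Substituting r = 0.0166 m, L = 0.0445 m, θ = 164.9°: d²x/dθ² = +0.010594 m.
a = ω²·d²x/dθ² = (241.9)²·(+0.010594) = +620.13 m/s²;  |a| = 620.13 m/s².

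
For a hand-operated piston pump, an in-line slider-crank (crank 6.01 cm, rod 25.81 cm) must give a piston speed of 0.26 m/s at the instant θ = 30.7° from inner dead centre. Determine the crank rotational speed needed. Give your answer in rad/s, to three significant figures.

For an in-line slider-crank, |v_piston| = rω|sinθ|·[1 + r cosθ/√(L² − r² sin²θ)].
With r = 0.0601 m, L = 0.2581 m, θ = 30.7°: the bracketed kinematic factor |dx/dθ| = 0.036871 m.
ω = v/|dx/dθ| = 0.26/0.036871 = 7.0516 rad/s.

7.05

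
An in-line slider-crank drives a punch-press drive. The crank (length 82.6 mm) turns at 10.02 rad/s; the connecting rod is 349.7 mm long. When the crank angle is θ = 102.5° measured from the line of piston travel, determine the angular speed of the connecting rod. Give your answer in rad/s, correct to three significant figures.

0.526

ω = 10.02 rad/s
The rod makes angle φ with the slider axis where L sinφ = r sinθ; differentiating, L cosφ·φ̇ = r ω cosθ.
L cosφ = √(L² − r² sin²θ) = 0.34027 m.
|ω_rod| = r ω |cosθ| / √(L² − r² sin²θ) = 0.0826·10.02·0.21644/0.34027 = 0.52645 rad/s.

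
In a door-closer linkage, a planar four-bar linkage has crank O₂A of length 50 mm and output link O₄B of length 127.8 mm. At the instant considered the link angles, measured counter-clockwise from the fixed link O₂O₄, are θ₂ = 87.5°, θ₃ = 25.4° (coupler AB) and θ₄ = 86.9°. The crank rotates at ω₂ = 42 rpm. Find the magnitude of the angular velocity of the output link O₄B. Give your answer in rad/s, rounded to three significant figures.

ω₂ = 4.398 rad/s (from 42 rpm).
Differentiating the loop-closure r₂e^{iθ₂}+r₃e^{iθ₃}=r₁+r₄e^{iθ₄} gives r₂ω₂e^{iθ₂}+r₃ω₃e^{iθ₃}=r₄ω₄e^{iθ₄}.
Eliminating the other unknown: ω₄ = r₂ω₂ sin(θ₂−θ₃) / [r₄ sin(θ₄−θ₃)].
Numerator sine = +0.88377; denominator sine = +0.87882.
Result = 0.05·4.398·(+0.88377) / (0.1278·(+0.87882)) = +1.7304 rad/s; magnitude 1.7304 rad/s.

1.73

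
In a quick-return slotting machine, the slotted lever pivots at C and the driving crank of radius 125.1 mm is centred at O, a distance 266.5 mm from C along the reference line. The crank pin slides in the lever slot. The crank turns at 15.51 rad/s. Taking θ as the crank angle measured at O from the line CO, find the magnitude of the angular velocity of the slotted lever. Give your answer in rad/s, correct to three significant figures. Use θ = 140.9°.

4.54

ω = 15.51 rad/s
Crank pin A relative to C: A = (d + r cosθ, r sinθ); lever angle φ = atan2(r sinθ, d + r cosθ).
Differentiating tanφ: φ̇ = rω(d cosθ + r)/(d² + r² + 2dr cosθ).
d² + r² + 2dr cosθ = |CA|² = 0.0349268 m²;  d cosθ + r = -0.081716 m.
|ω_lever| = |0.1251·15.51·-0.081716| / 0.0349268 = 4.5396 rad/s.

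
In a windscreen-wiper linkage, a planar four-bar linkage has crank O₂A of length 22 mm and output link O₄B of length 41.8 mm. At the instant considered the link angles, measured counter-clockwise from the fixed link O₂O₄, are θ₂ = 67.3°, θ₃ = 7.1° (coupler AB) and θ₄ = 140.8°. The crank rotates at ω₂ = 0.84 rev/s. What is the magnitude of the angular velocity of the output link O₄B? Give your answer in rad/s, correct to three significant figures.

ω₂ = 5.278 rad/s (from 0.84 rev/s).
Differentiating the loop-closure r₂e^{iθ₂}+r₃e^{iθ₃}=r₁+r₄e^{iθ₄} gives r₂ω₂e^{iθ₂}+r₃ω₃e^{iθ₃}=r₄ω₄e^{iθ₄}.
Eliminating the other unknown: ω₄ = r₂ω₂ sin(θ₂−θ₃) / [r₄ sin(θ₄−θ₃)].
Numerator sine = +0.86777; denominator sine = +0.72297.
Result = 0.022·5.278·(+0.86777) / (0.0418·(+0.72297)) = +3.3342 rad/s; magnitude 3.3342 rad/s.

3.33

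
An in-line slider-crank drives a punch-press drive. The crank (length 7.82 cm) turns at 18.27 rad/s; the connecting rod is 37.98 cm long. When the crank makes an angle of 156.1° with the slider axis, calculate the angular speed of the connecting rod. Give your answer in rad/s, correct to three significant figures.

ω = 18.27 rad/s
The rod makes angle φ with the slider axis where L sinφ = r sinθ; differentiating, L cosφ·φ̇ = r ω cosθ.
L cosφ = √(L² − r² sin²θ) = 0.37848 m.
|ω_rod| = r ω |cosθ| / √(L² − r² sin²θ) = 0.0782·18.27·0.91425/0.37848 = 3.4512 rad/s.

3.45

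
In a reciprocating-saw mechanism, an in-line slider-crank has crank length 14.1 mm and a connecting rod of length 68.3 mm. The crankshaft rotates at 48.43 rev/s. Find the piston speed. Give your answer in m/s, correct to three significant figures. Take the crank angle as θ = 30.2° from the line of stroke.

ω = 2π·48.4 = 304.3 rad/s
For an in-line slider-crank, x = r cosθ + √(L² − r² sin²θ), so v = −rω sinθ·[1 + r cosθ/√(L² − r² sin²θ)].
With r = 0.0141 m, L = 0.0683 m, θ = 30.2°: √(L² − r² sin²θ) = 0.067931 m.
v = −0.0141·304.3·0.50302·[1 + 0.0141·0.86427/0.067931] = -2.5454 m/s.
|v| = 2.5454 m/s.

2.55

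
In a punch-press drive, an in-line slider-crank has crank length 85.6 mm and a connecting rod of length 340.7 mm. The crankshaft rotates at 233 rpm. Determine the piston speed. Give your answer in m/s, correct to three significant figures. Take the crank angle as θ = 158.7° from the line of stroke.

0.580

ω = 2π·233/60 = 24.4 rad/s
For an in-line slider-crank, x = r cosθ + √(L² − r² sin²θ), so v = −rω sinθ·[1 + r cosθ/√(L² − r² sin²θ)].
With r = 0.0856 m, L = 0.3407 m, θ = 158.7°: √(L² − r² sin²θ) = 0.33928 m.
v = −0.0856·24.4·0.36325·[1 + 0.0856·-0.93169/0.33928] = -0.58035 m/s.
|v| = 0.58035 m/s.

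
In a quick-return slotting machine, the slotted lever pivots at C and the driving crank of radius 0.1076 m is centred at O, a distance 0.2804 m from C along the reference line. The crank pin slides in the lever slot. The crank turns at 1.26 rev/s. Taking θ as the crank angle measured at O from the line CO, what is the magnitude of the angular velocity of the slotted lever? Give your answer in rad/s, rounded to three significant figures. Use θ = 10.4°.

2.18

ω = 7.917 rad/s (from 1.26 rev/s).
Crank pin A relative to C: A = (d + r cosθ, r sinθ); lever angle φ = atan2(r sinθ, d + r cosθ).
Differentiating tanφ: φ̇ = rω(d cosθ + r)/(d² + r² + 2dr cosθ).
d² + r² + 2dr cosθ = |CA|² = 0.149553 m²;  d cosθ + r = +0.38339 m.
|ω_lever| = |0.1076·7.917·+0.38339| / 0.149553 = 2.1838 rad/s.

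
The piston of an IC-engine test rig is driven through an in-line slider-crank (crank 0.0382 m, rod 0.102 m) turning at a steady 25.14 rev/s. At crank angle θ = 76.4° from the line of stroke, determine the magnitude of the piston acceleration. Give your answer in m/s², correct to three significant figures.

114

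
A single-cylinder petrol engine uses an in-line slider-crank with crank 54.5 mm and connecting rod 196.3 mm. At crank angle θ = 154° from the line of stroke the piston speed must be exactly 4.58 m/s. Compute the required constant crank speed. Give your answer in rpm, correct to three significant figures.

2450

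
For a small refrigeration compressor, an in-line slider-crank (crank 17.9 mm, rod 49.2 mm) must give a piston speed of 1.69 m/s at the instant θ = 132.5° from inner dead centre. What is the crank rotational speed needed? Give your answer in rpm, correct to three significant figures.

1640

For an in-line slider-crank, |v_piston| = rω|sinθ|·[1 + r cosθ/√(L² − r² sin²θ)].
With r = 0.0179 m, L = 0.0492 m, θ = 132.5°: the bracketed kinematic factor |dx/dθ| = 0.0098301 m.
ω = v/|dx/dθ| = 1.69/0.0098301 = 171.92 rad/s.
N = 60ω/(2π) = 1641.7 rpm.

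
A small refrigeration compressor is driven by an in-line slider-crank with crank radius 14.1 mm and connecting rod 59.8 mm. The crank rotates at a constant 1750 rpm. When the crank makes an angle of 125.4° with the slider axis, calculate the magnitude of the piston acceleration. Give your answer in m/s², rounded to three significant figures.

ω = 2π·1750/60 = 183.3 rad/s
x(θ) = r cosθ + √(L² − r² sin²θ); with ω constant, a = ω²·d²x/dθ².
d²x/dθ² = −r cosθ − r²(cos2θ)/√u − r⁴ sin²2θ/(4u^{3/2}),  u = L² − r² sin²θ = 0.00344394 m².
Substituting r = 0.0141 m, L = 0.0598 m, θ = 125.4°: d²x/dθ² = +0.0092384 m.
a = ω²·d²x/dθ² = (183.3)²·(+0.0092384) = +310.26 m/s²;  |a| = 310.26 m/s².

310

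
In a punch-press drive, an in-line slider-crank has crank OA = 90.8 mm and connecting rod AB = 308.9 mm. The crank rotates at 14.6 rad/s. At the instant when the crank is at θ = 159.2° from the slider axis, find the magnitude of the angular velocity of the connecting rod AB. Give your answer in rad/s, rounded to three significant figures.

4.03

ω = 14.6 rad/s
The rod makes angle φ with the slider axis where L sinφ = r sinθ; differentiating, L cosφ·φ̇ = r ω cosθ.
L cosφ = √(L² − r² sin²θ) = 0.30721 m.
|ω_rod| = r ω |cosθ| / √(L² − r² sin²θ) = 0.0908·14.6·0.93483/0.30721 = 4.0339 rad/s.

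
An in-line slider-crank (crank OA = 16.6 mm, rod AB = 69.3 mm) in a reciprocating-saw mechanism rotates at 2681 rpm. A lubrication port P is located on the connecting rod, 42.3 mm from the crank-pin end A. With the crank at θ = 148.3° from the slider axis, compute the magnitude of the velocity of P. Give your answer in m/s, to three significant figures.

2.64

ω = 280.8 rad/s.  Crank-pin speed |V_A| = rω = 4.6605 m/s, perpendicular to OA.
Rod angle: sinφ = −(r/L) sinθ ⇒ φ = -7.231°; ω_rod = −rω cosθ/√(L²−r²sin²θ) = +57.677 rad/s.
V_P = V_A + ω_rod × AP, with AP = 0.0423 m along the rod.
Components: V_Px = −rω sinθ − a·ω_rod·sinφ = -2.1419 m/s;  V_Py = rω cosθ + a·ω_rod·cosφ = -1.5449 m/s.
|V_P| = √(V_Px² + V_Py²) = 2.6409 m/s.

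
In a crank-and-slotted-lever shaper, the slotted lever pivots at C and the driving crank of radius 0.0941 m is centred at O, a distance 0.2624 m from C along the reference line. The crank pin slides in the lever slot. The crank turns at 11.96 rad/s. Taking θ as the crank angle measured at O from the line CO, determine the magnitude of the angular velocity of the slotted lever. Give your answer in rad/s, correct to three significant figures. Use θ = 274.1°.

1.56

ω = 11.96 rad/s
Crank pin A relative to C: A = (d + r cosθ, r sinθ); lever angle φ = atan2(r sinθ, d + r cosθ).
Differentiating tanφ: φ̇ = rω(d cosθ + r)/(d² + r² + 2dr cosθ).
d² + r² + 2dr cosθ = |CA|² = 0.0812394 m²;  d cosθ + r = +0.11286 m.
|ω_lever| = |0.0941·11.96·+0.11286| / 0.0812394 = 1.5635 rad/s.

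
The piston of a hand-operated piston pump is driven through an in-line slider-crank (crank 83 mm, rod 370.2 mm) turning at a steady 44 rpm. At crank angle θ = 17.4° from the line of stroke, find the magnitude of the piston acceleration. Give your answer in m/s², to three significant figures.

2.01

ω = 2π·44/60 = 4.608 rad/s
x(θ) = r cosθ + √(L² − r² sin²θ); with ω constant, a = ω²·d²x/dθ².
d²x/dθ² = −r cosθ − r²(cos2θ)/√u − r⁴ sin²2θ/(4u^{3/2}),  u = L² − r² sin²θ = 0.136432 m².
Substituting r = 0.083 m, L = 0.3702 m, θ = 17.4°: d²x/dθ² = -0.094594 m.
a = ω²·d²x/dθ² = (4.608)²·(-0.094594) = -2.0083 m/s²;  |a| = 2.0083 m/s².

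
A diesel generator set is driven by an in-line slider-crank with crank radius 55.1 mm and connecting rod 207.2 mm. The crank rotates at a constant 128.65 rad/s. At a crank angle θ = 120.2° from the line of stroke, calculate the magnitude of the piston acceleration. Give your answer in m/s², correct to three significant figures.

578

ω = 128.7 rad/s
x(θ) = r cosθ + √(L² − r² sin²θ); with ω constant, a = ω²·d²x/dθ².
d²x/dθ² = −r cosθ − r²(cos2θ)/√u − r⁴ sin²2θ/(4u^{3/2}),  u = L² − r² sin²θ = 0.040664 m².
Substituting r = 0.0551 m, L = 0.2072 m, θ = 120.2°: d²x/dθ² = +0.034941 m.
a = ω²·d²x/dθ² = (128.7)²·(+0.034941) = +578.29 m/s²;  |a| = 578.29 m/s².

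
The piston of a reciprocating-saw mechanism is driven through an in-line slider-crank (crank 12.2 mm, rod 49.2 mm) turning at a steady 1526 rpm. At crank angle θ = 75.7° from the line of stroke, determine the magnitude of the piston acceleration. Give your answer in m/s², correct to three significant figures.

7.37

ω = 2π·1526/60 = 159.8 rad/s
x(θ) = r cosθ + √(L² − r² sin²θ); with ω constant, a = ω²·d²x/dθ².
d²x/dθ² = −r cosθ − r²(cos2θ)/√u − r⁴ sin²2θ/(4u^{3/2}),  u = L² − r² sin²θ = 0.00228088 m².
Substituting r = 0.0122 m, L = 0.0492 m, θ = 75.7°: d²x/dθ² = -0.0002888 m.
a = ω²·d²x/dθ² = (159.8)²·(-0.0002888) = -7.3749 m/s²;  |a| = 7.3749 m/s².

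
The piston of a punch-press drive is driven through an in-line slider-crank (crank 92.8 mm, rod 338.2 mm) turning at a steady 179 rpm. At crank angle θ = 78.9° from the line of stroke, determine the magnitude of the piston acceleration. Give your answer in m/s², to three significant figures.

2.30

ω = 2π·179/60 = 18.74 rad/s
x(θ) = r cosθ + √(L² − r² sin²θ); with ω constant, a = ω²·d²x/dθ².
d²x/dθ² = −r cosθ − r²(cos2θ)/√u − r⁴ sin²2θ/(4u^{3/2}),  u = L² − r² sin²θ = 0.106087 m².
Substituting r = 0.0928 m, L = 0.3382 m, θ = 78.9°: d²x/dθ² = +0.0065376 m.
a = ω²·d²x/dθ² = (18.74)²·(+0.0065376) = +2.2971 m/s²;  |a| = 2.2971 m/s².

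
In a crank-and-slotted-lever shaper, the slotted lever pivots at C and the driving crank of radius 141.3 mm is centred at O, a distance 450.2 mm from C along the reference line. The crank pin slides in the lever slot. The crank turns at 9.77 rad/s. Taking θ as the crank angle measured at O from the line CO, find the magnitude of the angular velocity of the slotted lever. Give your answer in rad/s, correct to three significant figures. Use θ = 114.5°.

0.369

ω = 9.77 rad/s
Crank pin A relative to C: A = (d + r cosθ, r sinθ); lever angle φ = atan2(r sinθ, d + r cosθ).
Differentiating tanφ: φ̇ = rω(d cosθ + r)/(d² + r² + 2dr cosθ).
d² + r² + 2dr cosθ = |CA|² = 0.169886 m²;  d cosθ + r = -0.045395 m.
|ω_lever| = |0.1413·9.77·-0.045395| / 0.169886 = 0.36888 rad/s.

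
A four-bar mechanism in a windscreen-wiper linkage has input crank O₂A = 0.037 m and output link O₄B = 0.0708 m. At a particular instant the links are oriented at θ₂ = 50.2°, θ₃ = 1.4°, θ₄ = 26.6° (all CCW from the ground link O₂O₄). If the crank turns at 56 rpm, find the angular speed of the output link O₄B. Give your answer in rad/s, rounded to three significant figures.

5.42

ω₂ = 5.864 rad/s (from 56 rpm).
Differentiating the loop-closure r₂e^{iθ₂}+r₃e^{iθ₃}=r₁+r₄e^{iθ₄} gives r₂ω₂e^{iθ₂}+r₃ω₃e^{iθ₃}=r₄ω₄e^{iθ₄}.
Eliminating the other unknown: ω₄ = r₂ω₂ sin(θ₂−θ₃) / [r₄ sin(θ₄−θ₃)].
Numerator sine = +0.75241; denominator sine = +0.42578.
Result = 0.037·5.864·(+0.75241) / (0.0708·(+0.42578)) = +5.4157 rad/s; magnitude 5.4157 rad/s.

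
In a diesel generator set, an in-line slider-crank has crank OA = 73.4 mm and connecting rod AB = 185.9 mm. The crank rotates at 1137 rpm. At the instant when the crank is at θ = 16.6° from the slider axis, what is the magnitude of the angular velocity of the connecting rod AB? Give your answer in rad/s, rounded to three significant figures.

ω = 119.1 rad/s (converted from 1137 rpm).
The rod makes angle φ with the slider axis where L sinφ = r sinθ; differentiating, L cosφ·φ̇ = r ω cosθ.
L cosφ = √(L² − r² sin²θ) = 0.18471 m.
|ω_rod| = r ω |cosθ| / √(L² − r² sin²θ) = 0.0734·119.1·0.95832/0.18471 = 45.342 rad/s.

45.3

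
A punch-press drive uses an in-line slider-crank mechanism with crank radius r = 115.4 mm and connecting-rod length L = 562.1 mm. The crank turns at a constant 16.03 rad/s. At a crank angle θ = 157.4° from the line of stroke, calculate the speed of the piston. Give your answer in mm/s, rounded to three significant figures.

576

ω = 16.03 rad/s
For an in-line slider-crank, x = r cosθ + √(L² − r² sin²θ), so v = −rω sinθ·[1 + r cosθ/√(L² − r² sin²θ)].
With r = 0.1154 m, L = 0.5621 m, θ = 157.4°: √(L² − r² sin²θ) = 0.56035 m.
v = −0.1154·16.03·0.38430·[1 + 0.1154·-0.92321/0.56035] = -0.57573 m/s.
|v| = 0.57573 m/s = 575.73 mm/s.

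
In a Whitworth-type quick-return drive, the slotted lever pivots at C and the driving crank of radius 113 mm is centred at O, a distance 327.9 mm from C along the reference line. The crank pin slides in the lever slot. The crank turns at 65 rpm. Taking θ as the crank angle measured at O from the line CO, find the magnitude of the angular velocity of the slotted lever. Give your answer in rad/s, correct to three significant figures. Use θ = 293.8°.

1.26

ω = 6.807 rad/s (from 65 rpm).
Crank pin A relative to C: A = (d + r cosθ, r sinθ); lever angle φ = atan2(r sinθ, d + r cosθ).
Differentiating tanφ: φ̇ = rω(d cosθ + r)/(d² + r² + 2dr cosθ).
d² + r² + 2dr cosθ = |CA|² = 0.150192 m²;  d cosθ + r = +0.24532 m.
|ω_lever| = |0.113·6.807·+0.24532| / 0.150192 = 1.2563 rad/s.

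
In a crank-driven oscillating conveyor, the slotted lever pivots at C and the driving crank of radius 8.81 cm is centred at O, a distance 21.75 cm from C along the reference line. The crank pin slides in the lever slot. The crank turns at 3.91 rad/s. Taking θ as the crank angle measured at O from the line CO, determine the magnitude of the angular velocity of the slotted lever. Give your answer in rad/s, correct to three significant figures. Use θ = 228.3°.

ω = 3.91 rad/s
Crank pin A relative to C: A = (d + r cosθ, r sinθ); lever angle φ = atan2(r sinθ, d + r cosθ).
Differentiating tanφ: φ̇ = rω(d cosθ + r)/(d² + r² + 2dr cosθ).
d² + r² + 2dr cosθ = |CA|² = 0.0295739 m²;  d cosθ + r = -0.056588 m.
|ω_lever| = |0.0881·3.91·-0.056588| / 0.0295739 = 0.65912 rad/s.

0.659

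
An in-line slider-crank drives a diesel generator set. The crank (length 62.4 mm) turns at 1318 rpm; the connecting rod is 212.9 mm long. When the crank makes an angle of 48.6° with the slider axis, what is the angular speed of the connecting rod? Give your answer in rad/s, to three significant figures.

ω = 138 rad/s (converted from 1318 rpm).
The rod makes angle φ with the slider axis where L sinφ = r sinθ; differentiating, L cosφ·φ̇ = r ω cosθ.
L cosφ = √(L² − r² sin²θ) = 0.20769 m.
|ω_rod| = r ω |cosθ| / √(L² − r² sin²θ) = 0.0624·138·0.66131/0.20769 = 27.423 rad/s.

27.4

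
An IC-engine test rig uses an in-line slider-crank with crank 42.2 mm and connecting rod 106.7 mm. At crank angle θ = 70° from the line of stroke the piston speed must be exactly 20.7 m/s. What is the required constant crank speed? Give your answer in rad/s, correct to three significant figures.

For an in-line slider-crank, |v_piston| = rω|sinθ|·[1 + r cosθ/√(L² − r² sin²θ)].
With r = 0.0422 m, L = 0.1067 m, θ = 70°: the bracketed kinematic factor |dx/dθ| = 0.045433 m.
ω = v/|dx/dθ| = 20.7/0.045433 = 455.62 rad/s.

456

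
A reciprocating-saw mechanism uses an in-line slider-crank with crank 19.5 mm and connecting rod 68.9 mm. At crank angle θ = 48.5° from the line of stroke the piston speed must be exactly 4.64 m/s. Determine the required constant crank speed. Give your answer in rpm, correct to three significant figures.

2550

For an in-line slider-crank, |v_piston| = rω|sinθ|·[1 + r cosθ/√(L² − r² sin²θ)].
With r = 0.0195 m, L = 0.0689 m, θ = 48.5°: the bracketed kinematic factor |dx/dθ| = 0.017407 m.
ω = v/|dx/dθ| = 4.64/0.017407 = 266.56 rad/s.
N = 60ω/(2π) = 2545.4 rpm.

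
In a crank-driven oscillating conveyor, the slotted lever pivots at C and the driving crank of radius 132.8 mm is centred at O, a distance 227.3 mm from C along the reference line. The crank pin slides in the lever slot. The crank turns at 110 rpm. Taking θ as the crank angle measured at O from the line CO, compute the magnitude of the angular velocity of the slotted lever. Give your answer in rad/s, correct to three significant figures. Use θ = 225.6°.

1.48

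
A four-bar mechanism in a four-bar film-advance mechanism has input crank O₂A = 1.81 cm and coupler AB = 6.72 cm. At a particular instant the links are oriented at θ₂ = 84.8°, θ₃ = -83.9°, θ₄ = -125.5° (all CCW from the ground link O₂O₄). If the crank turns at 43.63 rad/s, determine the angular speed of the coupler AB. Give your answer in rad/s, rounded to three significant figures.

8.93

ω₂ = 43.63 rad/s
Differentiating the loop-closure r₂e^{iθ₂}+r₃e^{iθ₃}=r₁+r₄e^{iθ₄} gives r₂ω₂e^{iθ₂}+r₃ω₃e^{iθ₃}=r₄ω₄e^{iθ₄}.
Eliminating the other unknown: ω₃ = r₂ω₂ sin(θ₄−θ₂) / [r₃ sin(θ₃−θ₄)].
Numerator sine = +0.50453; denominator sine = +0.66393.
Result = 0.0181·43.63·(+0.50453) / (0.0672·(+0.66393)) = +8.9302 rad/s; magnitude 8.9302 rad/s.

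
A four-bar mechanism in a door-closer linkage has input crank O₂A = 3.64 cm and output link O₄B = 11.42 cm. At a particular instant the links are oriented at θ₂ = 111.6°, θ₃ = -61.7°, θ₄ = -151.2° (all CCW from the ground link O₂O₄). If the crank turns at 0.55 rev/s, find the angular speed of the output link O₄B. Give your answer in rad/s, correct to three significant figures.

0.129

ω₂ = 3.456 rad/s (from 0.55 rev/s).
Differentiating the loop-closure r₂e^{iθ₂}+r₃e^{iθ₃}=r₁+r₄e^{iθ₄} gives r₂ω₂e^{iθ₂}+r₃ω₃e^{iθ₃}=r₄ω₄e^{iθ₄}.
Eliminating the other unknown: ω₄ = r₂ω₂ sin(θ₂−θ₃) / [r₄ sin(θ₄−θ₃)].
Numerator sine = +0.11667; denominator sine = -0.99996.
Result = 0.0364·3.456·(+0.11667) / (0.1142·(-0.99996)) = -0.12852 rad/s; magnitude 0.12852 rad/s.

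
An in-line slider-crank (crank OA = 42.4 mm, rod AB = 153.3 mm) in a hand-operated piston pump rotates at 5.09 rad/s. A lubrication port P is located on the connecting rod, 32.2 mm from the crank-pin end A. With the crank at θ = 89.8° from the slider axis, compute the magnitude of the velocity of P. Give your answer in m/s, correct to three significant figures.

ω = 5.09 rad/s.  Crank-pin speed |V_A| = rω = 0.21582 m/s, perpendicular to OA.
Rod angle: sinφ = −(r/L) sinθ ⇒ φ = -16.056°; ω_rod = −rω cosθ/√(L²−r²sin²θ) = -0.0051136 rad/s.
V_P = V_A + ω_rod × AP, with AP = 0.0322 m along the rod.
Components: V_Px = −rω sinθ − a·ω_rod·sinφ = -0.21586 m/s;  V_Py = rω cosθ + a·ω_rod·cosφ = +0.0005951 m/s.
|V_P| = √(V_Px² + V_Py²) = 0.21586 m/s.

0.216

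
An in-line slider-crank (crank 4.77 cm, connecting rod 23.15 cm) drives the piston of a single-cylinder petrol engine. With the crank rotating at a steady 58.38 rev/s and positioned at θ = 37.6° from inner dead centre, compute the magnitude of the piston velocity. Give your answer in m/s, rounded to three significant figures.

12.4

ω = 2π·58.4 = 366.8 rad/s
For an in-line slider-crank, x = r cosθ + √(L² − r² sin²θ), so v = −rω sinθ·[1 + r cosθ/√(L² − r² sin²θ)].
With r = 0.0477 m, L = 0.2315 m, θ = 37.6°: √(L² − r² sin²θ) = 0.22966 m.
v = −0.0477·366.8·0.61015·[1 + 0.0477·0.79229/0.22966] = -12.432 m/s.
|v| = 12.432 m/s.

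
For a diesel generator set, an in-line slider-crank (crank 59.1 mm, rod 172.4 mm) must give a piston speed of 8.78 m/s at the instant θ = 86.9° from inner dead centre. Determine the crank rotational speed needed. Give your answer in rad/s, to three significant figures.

For an in-line slider-crank, |v_piston| = rω|sinθ|·[1 + r cosθ/√(L² − r² sin²θ)].
With r = 0.0591 m, L = 0.1724 m, θ = 86.9°: the bracketed kinematic factor |dx/dθ| = 0.060178 m.
ω = v/|dx/dθ| = 8.78/0.060178 = 145.9 rad/s.

146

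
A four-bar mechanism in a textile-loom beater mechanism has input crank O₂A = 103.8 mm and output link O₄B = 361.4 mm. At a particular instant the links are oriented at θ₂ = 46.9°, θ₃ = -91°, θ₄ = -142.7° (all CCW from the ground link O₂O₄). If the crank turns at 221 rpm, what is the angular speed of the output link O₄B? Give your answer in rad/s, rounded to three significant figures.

ω₂ = 23.14 rad/s (from 221 rpm).
Differentiating the loop-closure r₂e^{iθ₂}+r₃e^{iθ₃}=r₁+r₄e^{iθ₄} gives r₂ω₂e^{iθ₂}+r₃ω₃e^{iθ₃}=r₄ω₄e^{iθ₄}.
Eliminating the other unknown: ω₄ = r₂ω₂ sin(θ₂−θ₃) / [r₄ sin(θ₄−θ₃)].
Numerator sine = +0.67043; denominator sine = -0.78478.
Result = 0.1038·23.14·(+0.67043) / (0.3614·(-0.78478)) = -5.6785 rad/s; magnitude 5.6785 rad/s.

5.68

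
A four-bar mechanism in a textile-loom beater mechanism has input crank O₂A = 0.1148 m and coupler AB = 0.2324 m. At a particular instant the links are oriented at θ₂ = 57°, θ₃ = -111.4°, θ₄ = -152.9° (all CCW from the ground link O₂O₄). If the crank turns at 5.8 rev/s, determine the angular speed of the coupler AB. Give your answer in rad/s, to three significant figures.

ω₂ = 36.44 rad/s (from 5.8 rev/s).
Differentiating the loop-closure r₂e^{iθ₂}+r₃e^{iθ₃}=r₁+r₄e^{iθ₄} gives r₂ω₂e^{iθ₂}+r₃ω₃e^{iθ₃}=r₄ω₄e^{iθ₄}.
Eliminating the other unknown: ω₃ = r₂ω₂ sin(θ₄−θ₂) / [r₃ sin(θ₃−θ₄)].
Numerator sine = +0.49849; denominator sine = +0.66262.
Result = 0.1148·36.44·(+0.49849) / (0.2324·(+0.66262)) = +13.543 rad/s; magnitude 13.543 rad/s.

13.5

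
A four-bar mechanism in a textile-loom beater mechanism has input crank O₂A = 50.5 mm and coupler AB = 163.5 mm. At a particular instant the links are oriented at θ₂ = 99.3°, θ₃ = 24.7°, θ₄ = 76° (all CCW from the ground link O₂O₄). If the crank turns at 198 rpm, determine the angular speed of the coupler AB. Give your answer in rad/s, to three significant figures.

3.25

ω₂ = 20.73 rad/s (from 198 rpm).
Differentiating the loop-closure r₂e^{iθ₂}+r₃e^{iθ₃}=r₁+r₄e^{iθ₄} gives r₂ω₂e^{iθ₂}+r₃ω₃e^{iθ₃}=r₄ω₄e^{iθ₄}.
Eliminating the other unknown: ω₃ = r₂ω₂ sin(θ₄−θ₂) / [r₃ sin(θ₃−θ₄)].
Numerator sine = -0.39555; denominator sine = -0.78043.
Result = 0.0505·20.73·(-0.39555) / (0.1635·(-0.78043)) = +3.2459 rad/s; magnitude 3.2459 rad/s.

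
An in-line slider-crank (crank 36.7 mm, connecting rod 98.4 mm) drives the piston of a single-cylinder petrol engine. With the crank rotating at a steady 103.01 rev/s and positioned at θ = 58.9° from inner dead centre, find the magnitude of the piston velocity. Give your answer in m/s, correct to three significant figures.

ω = 2π·103 = 647.2 rad/s
For an in-line slider-crank, x = r cosθ + √(L² − r² sin²θ), so v = −rω sinθ·[1 + r cosθ/√(L² − r² sin²θ)].
With r = 0.0367 m, L = 0.0984 m, θ = 58.9°: √(L² − r² sin²θ) = 0.093247 m.
v = −0.0367·647.2·0.85627·[1 + 0.0367·0.51653/0.093247] = -24.474 m/s.
|v| = 24.474 m/s.

24.5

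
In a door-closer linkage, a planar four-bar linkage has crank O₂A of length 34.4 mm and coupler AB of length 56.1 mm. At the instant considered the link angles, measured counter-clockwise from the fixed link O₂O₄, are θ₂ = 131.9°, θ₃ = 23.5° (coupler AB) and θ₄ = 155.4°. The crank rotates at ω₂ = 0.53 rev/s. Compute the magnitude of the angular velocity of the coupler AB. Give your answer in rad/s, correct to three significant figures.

ω₂ = 3.33 rad/s (from 0.53 rev/s).
Differentiating the loop-closure r₂e^{iθ₂}+r₃e^{iθ₃}=r₁+r₄e^{iθ₄} gives r₂ω₂e^{iθ₂}+r₃ω₃e^{iθ₃}=r₄ω₄e^{iθ₄}.
Eliminating the other unknown: ω₃ = r₂ω₂ sin(θ₄−θ₂) / [r₃ sin(θ₃−θ₄)].
Numerator sine = +0.39875; denominator sine = -0.74431.
Result = 0.0344·3.33·(+0.39875) / (0.0561·(-0.74431)) = -1.0939 rad/s; magnitude 1.0939 rad/s.

1.09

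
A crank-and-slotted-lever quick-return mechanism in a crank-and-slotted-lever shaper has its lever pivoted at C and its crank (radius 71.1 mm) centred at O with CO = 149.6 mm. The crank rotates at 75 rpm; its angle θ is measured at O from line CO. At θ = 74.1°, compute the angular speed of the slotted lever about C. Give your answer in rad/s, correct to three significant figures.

1.88

ω = 7.854 rad/s (from 75 rpm).
Crank pin A relative to C: A = (d + r cosθ, r sinθ); lever angle φ = atan2(r sinθ, d + r cosθ).
Differentiating tanφ: φ̇ = rω(d cosθ + r)/(d² + r² + 2dr cosθ).
d² + r² + 2dr cosθ = |CA|² = 0.0332633 m²;  d cosθ + r = +0.11208 m.
|ω_lever| = |0.0711·7.854·+0.11208| / 0.0332633 = 1.8816 rad/s.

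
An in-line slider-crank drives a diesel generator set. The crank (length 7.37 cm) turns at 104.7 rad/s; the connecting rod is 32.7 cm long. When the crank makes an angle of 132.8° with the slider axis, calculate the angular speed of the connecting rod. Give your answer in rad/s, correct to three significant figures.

ω = 104.7 rad/s
The rod makes angle φ with the slider axis where L sinφ = r sinθ; differentiating, L cosφ·φ̇ = r ω cosθ.
L cosφ = √(L² − r² sin²θ) = 0.3225 m.
|ω_rod| = r ω |cosθ| / √(L² − r² sin²θ) = 0.0737·104.7·0.67944/0.3225 = 16.257 rad/s.

16.3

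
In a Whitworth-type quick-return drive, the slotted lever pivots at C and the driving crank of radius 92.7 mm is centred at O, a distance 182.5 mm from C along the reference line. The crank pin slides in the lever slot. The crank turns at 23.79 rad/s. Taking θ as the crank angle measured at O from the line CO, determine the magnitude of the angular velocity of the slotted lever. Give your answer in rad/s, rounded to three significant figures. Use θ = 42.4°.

7.50

ω = 23.79 rad/s
Crank pin A relative to C: A = (d + r cosθ, r sinθ); lever angle φ = atan2(r sinθ, d + r cosθ).
Differentiating tanφ: φ̇ = rω(d cosθ + r)/(d² + r² + 2dr cosθ).
d² + r² + 2dr cosθ = |CA|² = 0.0668855 m²;  d cosθ + r = +0.22747 m.
|ω_lever| = |0.0927·23.79·+0.22747| / 0.0668855 = 7.5 rad/s.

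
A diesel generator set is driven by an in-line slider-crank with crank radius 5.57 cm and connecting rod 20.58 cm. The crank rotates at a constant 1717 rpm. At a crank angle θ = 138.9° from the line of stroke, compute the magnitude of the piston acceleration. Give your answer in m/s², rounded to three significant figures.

1280

ω = 2π·1717/60 = 179.8 rad/s
x(θ) = r cosθ + √(L² − r² sin²θ); with ω constant, a = ω²·d²x/dθ².
d²x/dθ² = −r cosθ − r²(cos2θ)/√u − r⁴ sin²2θ/(4u^{3/2}),  u = L² − r² sin²θ = 0.0410129 m².
Substituting r = 0.0557 m, L = 0.2058 m, θ = 138.9°: d²x/dθ² = +0.03961 m.
a = ω²·d²x/dθ² = (179.8)²·(+0.03961) = +1280.6 m/s²;  |a| = 1280.6 m/s².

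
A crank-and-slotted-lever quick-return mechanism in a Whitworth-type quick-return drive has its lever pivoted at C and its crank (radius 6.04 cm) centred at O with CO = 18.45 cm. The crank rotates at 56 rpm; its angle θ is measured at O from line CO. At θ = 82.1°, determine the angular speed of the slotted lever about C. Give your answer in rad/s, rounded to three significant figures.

0.745

ω = 5.864 rad/s (from 56 rpm).
Crank pin A relative to C: A = (d + r cosθ, r sinθ); lever angle φ = atan2(r sinθ, d + r cosθ).
Differentiating tanφ: φ̇ = rω(d cosθ + r)/(d² + r² + 2dr cosθ).
d² + r² + 2dr cosθ = |CA|² = 0.0407517 m²;  d cosθ + r = +0.085759 m.
|ω_lever| = |0.0604·5.864·+0.085759| / 0.0407517 = 0.74539 rad/s.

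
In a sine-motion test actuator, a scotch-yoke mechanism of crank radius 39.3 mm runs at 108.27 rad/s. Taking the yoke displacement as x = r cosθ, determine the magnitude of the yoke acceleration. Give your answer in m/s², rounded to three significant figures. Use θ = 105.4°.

122

ω = 108.3 rad/s
x = r cosθ ⇒ ẍ = −rω² cosθ (ω constant).
|a| = rω²|cosθ| = 0.0393·(108.3)²·|cos 105.4°| = 122.34 m/s².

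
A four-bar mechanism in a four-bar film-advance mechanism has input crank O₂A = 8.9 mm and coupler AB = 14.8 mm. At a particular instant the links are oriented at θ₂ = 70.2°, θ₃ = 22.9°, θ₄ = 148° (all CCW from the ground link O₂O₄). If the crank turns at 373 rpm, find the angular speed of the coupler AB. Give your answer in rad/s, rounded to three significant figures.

28.1

ω₂ = 39.06 rad/s (from 373 rpm).
Differentiating the loop-closure r₂e^{iθ₂}+r₃e^{iθ₃}=r₁+r₄e^{iθ₄} gives r₂ω₂e^{iθ₂}+r₃ω₃e^{iθ₃}=r₄ω₄e^{iθ₄}.
Eliminating the other unknown: ω₃ = r₂ω₂ sin(θ₄−θ₂) / [r₃ sin(θ₃−θ₄)].
Numerator sine = +0.97742; denominator sine = -0.81815.
Result = 0.0089·39.06·(+0.97742) / (0.0148·(-0.81815)) = -28.062 rad/s; magnitude 28.062 rad/s.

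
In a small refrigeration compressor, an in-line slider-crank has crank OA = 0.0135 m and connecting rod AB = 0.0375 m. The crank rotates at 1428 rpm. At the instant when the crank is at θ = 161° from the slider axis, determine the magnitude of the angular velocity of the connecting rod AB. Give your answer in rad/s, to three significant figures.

ω = 149.5 rad/s (converted from 1428 rpm).
The rod makes angle φ with the slider axis where L sinφ = r sinθ; differentiating, L cosφ·φ̇ = r ω cosθ.
L cosφ = √(L² − r² sin²θ) = 0.037242 m.
|ω_rod| = r ω |cosθ| / √(L² − r² sin²θ) = 0.0135·149.5·0.94552/0.037242 = 51.255 rad/s.

51.3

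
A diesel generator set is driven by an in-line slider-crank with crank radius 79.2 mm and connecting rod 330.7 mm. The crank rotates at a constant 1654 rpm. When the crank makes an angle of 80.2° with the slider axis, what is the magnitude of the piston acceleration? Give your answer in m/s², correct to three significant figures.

146

ω = 2π·1654/60 = 173.2 rad/s
x(θ) = r cosθ + √(L² − r² sin²θ); with ω constant, a = ω²·d²x/dθ².
d²x/dθ² = −r cosθ − r²(cos2θ)/√u − r⁴ sin²2θ/(4u^{3/2}),  u = L² − r² sin²θ = 0.103272 m².
Substituting r = 0.0792 m, L = 0.3307 m, θ = 80.2°: d²x/dθ² = +0.0048742 m.
a = ω²·d²x/dθ² = (173.2)²·(+0.0048742) = +146.23 m/s²;  |a| = 146.23 m/s².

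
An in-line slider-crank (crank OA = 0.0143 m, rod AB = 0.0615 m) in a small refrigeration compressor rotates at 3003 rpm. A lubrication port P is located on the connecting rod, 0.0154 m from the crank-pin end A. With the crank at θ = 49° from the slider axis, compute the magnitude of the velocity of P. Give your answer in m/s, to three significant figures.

ω = 314.5 rad/s.  Crank-pin speed |V_A| = rω = 4.497 m/s, perpendicular to OA.
Rod angle: sinφ = −(r/L) sinθ ⇒ φ = -10.107°; ω_rod = −rω cosθ/√(L²−r²sin²θ) = -48.728 rad/s.
V_P = V_A + ω_rod × AP, with AP = 0.0154 m along the rod.
Components: V_Px = −rω sinθ − a·ω_rod·sinφ = -3.5256 m/s;  V_Py = rω cosθ + a·ω_rod·cosφ = +2.2115 m/s.
|V_P| = √(V_Px² + V_Py²) = 4.1618 m/s.

4.16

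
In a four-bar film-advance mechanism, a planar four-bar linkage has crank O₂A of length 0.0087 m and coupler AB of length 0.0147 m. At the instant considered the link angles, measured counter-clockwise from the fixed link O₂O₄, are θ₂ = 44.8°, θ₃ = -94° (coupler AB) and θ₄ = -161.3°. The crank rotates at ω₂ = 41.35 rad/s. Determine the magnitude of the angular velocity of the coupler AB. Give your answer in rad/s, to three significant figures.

11.7

ω₂ = 41.35 rad/s
Differentiating the loop-closure r₂e^{iθ₂}+r₃e^{iθ₃}=r₁+r₄e^{iθ₄} gives r₂ω₂e^{iθ₂}+r₃ω₃e^{iθ₃}=r₄ω₄e^{iθ₄}.
Eliminating the other unknown: ω₃ = r₂ω₂ sin(θ₄−θ₂) / [r₃ sin(θ₃−θ₄)].
Numerator sine = +0.43994; denominator sine = +0.92254.
Result = 0.0087·41.35·(+0.43994) / (0.0147·(+0.92254)) = +11.67 rad/s; magnitude 11.67 rad/s.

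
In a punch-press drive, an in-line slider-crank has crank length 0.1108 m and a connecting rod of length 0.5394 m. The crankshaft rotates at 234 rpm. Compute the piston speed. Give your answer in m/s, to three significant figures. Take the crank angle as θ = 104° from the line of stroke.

ω = 2π·234/60 = 24.5 rad/s
For an in-line slider-crank, x = r cosθ + √(L² − r² sin²θ), so v = −rω sinθ·[1 + r cosθ/√(L² − r² sin²θ)].
With r = 0.1108 m, L = 0.5394 m, θ = 104°: √(L² − r² sin²θ) = 0.52858 m.
v = −0.1108·24.5·0.97030·[1 + 0.1108·-0.24192/0.52858] = -2.5008 m/s.
|v| = 2.5008 m/s.

2.50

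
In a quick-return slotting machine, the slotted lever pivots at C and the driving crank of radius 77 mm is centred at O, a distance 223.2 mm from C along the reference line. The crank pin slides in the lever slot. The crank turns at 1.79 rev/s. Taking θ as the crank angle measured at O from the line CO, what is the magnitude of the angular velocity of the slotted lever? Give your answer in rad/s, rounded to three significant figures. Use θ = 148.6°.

ω = 11.25 rad/s (from 1.79 rev/s).
Crank pin A relative to C: A = (d + r cosθ, r sinθ); lever angle φ = atan2(r sinθ, d + r cosθ).
Differentiating tanφ: φ̇ = rω(d cosθ + r)/(d² + r² + 2dr cosθ).
d² + r² + 2dr cosθ = |CA|² = 0.0264083 m²;  d cosθ + r = -0.11351 m.
|ω_lever| = |0.077·11.25·-0.11351| / 0.0264083 = 3.7224 rad/s.

3.72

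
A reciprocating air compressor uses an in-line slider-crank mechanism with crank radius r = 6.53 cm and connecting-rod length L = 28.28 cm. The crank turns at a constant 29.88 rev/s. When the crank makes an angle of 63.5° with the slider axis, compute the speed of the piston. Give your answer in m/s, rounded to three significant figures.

12.1

ω = 2π·29.9 = 187.7 rad/s
For an in-line slider-crank, x = r cosθ + √(L² − r² sin²θ), so v = −rω sinθ·[1 + r cosθ/√(L² − r² sin²θ)].
With r = 0.0653 m, L = 0.2828 m, θ = 63.5°: √(L² − r² sin²θ) = 0.2767 m.
v = −0.0653·187.7·0.89493·[1 + 0.0653·0.44620/0.2767] = -12.127 m/s.
|v| = 12.127 m/s.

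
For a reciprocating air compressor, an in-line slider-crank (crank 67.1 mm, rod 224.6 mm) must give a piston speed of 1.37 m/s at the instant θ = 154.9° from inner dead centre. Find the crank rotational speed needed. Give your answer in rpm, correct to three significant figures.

For an in-line slider-crank, |v_piston| = rω|sinθ|·[1 + r cosθ/√(L² − r² sin²θ)].
With r = 0.0671 m, L = 0.2246 m, θ = 154.9°: the bracketed kinematic factor |dx/dθ| = 0.020701 m.
ω = v/|dx/dθ| = 1.37/0.020701 = 66.182 rad/s.
N = 60ω/(2π) = 631.99 rpm.

632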